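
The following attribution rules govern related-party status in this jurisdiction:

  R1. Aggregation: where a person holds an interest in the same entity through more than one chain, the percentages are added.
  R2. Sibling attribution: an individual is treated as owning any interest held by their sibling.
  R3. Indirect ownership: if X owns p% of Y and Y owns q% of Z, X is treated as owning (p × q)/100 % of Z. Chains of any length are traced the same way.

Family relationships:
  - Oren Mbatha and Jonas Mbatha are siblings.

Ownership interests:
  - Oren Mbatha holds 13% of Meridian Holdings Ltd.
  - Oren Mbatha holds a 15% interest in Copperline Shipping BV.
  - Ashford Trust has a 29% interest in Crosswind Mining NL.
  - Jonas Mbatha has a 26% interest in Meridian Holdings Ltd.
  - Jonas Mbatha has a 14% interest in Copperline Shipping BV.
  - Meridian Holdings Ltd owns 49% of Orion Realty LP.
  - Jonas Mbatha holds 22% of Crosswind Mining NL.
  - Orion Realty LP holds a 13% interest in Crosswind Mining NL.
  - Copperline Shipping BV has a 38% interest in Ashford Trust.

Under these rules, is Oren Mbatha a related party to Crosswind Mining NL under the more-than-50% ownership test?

By sibling attribution (R2), Oren Mbatha is treated as also owning Jonas Mbatha's interest in Copperline Shipping BV, giving 15% + 14% = 29%.
By sibling attribution (R2), Oren Mbatha is treated as also owning Jonas Mbatha's interest in Meridian Holdings Ltd, giving 13% + 26% = 39%.
By sibling attribution (R2), Oren Mbatha is treated as owning Jonas Mbatha's 22% interest in Crosswind Mining NL.
Chain via Copperline Shipping BV → Ashford Trust (R3): 29% × 38% × 29% = 3.1958% of Crosswind Mining NL.
Chain via Meridian Holdings Ltd → Orion Realty LP (R3): 39% × 49% × 13% = 2.4843% of Crosswind Mining NL.
Direct interest in Crosswind Mining NL: 22%.
Aggregating (R1): 3.1958% + 2.4843% + 22% = 27.6801%.
27.6801% does not exceed the 50% threshold, so Oren is not a related party to Crosswind Mining NL.

No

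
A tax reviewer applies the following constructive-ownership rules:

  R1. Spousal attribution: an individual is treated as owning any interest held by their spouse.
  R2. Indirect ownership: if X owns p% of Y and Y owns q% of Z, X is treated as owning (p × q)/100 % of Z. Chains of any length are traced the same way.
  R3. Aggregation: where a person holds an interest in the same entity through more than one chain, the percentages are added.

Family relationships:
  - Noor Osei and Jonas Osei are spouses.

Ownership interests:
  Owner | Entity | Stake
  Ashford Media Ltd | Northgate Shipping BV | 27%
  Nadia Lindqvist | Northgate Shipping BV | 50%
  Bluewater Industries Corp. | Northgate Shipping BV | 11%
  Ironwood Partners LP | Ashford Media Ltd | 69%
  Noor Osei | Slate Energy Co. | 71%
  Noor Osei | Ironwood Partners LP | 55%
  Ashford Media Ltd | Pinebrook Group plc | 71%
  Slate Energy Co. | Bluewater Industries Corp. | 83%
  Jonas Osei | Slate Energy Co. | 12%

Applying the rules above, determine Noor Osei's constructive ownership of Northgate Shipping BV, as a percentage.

By spousal attribution (R1), Noor Osei is treated as also owning Jonas Osei's interest in Slate Energy Co, giving 71% + 12% = 83%.
Chain via Slate Energy Co. → Bluewater Industries Corp. (R2): 83% × 83% × 11% = 7.5779% of Northgate Shipping BV.
Chain via Ironwood Partners LP → Ashford Media Ltd (R2): 55% × 69% × 27% = 10.2465% of Northgate Shipping BV.
Aggregating (R3): 7.5779% + 10.2465% = 17.8244%.

17.8244%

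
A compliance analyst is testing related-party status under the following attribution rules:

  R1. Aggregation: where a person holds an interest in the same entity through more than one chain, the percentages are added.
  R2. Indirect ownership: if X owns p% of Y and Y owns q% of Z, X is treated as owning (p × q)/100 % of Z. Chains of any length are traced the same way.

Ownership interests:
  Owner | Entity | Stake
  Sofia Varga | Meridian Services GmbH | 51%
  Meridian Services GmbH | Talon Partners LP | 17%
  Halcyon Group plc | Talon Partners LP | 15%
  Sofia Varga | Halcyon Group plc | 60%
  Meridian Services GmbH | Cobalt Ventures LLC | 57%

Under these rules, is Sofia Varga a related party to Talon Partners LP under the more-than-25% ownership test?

No

Chain via Meridian Services GmbH (R2): 51% × 17% = 8.67% of Talon Partners LP.
Chain via Halcyon Group plc (R2): 60% × 15% = 9% of Talon Partners LP.
Aggregating (R1): 8.67% + 9% = 17.67%.
17.67% does not exceed the 25% threshold, so Sofia is not a related party to Talon Partners LP.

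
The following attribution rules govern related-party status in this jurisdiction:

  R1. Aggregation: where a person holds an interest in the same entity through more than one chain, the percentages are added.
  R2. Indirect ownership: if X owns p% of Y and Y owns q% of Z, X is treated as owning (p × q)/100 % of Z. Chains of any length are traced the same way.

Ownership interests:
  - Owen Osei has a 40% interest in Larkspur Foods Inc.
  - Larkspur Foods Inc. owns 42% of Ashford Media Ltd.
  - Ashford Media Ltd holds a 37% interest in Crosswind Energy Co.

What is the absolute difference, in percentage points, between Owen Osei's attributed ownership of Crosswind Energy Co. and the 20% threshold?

Chain via Larkspur Foods Inc. → Ashford Media Ltd (R2): 40% × 42% × 37% = 6.216% of Crosswind Energy Co.
6.216% falls short of the 20% threshold by 13.784 percentage points.

13.784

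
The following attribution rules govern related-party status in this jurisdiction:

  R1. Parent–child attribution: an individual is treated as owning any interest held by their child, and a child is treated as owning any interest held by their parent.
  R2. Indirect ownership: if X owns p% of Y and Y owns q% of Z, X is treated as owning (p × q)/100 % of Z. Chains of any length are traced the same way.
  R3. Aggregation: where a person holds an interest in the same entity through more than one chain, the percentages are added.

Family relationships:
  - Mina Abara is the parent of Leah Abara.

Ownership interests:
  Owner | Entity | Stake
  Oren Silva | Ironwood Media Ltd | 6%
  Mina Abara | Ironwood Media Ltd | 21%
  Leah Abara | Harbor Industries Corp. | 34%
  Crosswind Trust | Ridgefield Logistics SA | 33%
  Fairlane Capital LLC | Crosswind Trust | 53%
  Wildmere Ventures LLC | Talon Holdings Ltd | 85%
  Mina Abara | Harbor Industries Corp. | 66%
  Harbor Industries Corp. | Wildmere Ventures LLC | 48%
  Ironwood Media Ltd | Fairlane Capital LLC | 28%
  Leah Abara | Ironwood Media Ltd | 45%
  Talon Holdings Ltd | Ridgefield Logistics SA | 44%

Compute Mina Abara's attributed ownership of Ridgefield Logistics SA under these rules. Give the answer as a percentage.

By parent–child attribution (R1), Mina Abara is treated as also owning Leah Abara's interest in Harbor Industries Corp, giving 66% + 34% = 100%.
By parent–child attribution (R1), Mina Abara is treated as also owning Leah Abara's interest in Ironwood Media Ltd, giving 21% + 45% = 66%.
Chain via Harbor Industries Corp. → Wildmere Ventures LLC → Talon Holdings Ltd (R2): 100% × 48% × 85% × 44% = 17.952% of Ridgefield Logistics SA.
Chain via Ironwood Media Ltd → Fairlane Capital LLC → Crosswind Trust (R2): 66% × 28% × 53% × 33% = 3.232152% of Ridgefield Logistics SA.
Aggregating (R3): 17.952% + 3.232152% = 21.184152%.

21.184152%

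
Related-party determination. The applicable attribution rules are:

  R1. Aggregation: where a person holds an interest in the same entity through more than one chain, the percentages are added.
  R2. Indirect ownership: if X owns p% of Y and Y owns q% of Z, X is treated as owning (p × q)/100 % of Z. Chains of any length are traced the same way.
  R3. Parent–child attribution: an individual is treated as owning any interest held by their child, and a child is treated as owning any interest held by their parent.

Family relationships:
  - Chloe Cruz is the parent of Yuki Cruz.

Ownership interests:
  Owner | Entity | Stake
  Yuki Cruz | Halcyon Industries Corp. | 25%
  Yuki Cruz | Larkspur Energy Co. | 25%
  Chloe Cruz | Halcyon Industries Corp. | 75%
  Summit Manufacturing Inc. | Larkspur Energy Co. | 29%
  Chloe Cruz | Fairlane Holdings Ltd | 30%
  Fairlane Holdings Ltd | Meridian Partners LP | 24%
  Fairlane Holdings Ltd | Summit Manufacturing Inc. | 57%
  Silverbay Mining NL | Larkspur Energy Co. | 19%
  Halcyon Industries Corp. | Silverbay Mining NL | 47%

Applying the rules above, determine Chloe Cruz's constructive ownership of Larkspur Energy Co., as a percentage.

38.889%

By parent–child attribution (R3), Chloe Cruz is treated as also owning Yuki Cruz's interest in Halcyon Industries Corp, giving 75% + 25% = 100%.
By parent–child attribution (R3), Chloe Cruz is treated as owning Yuki Cruz's 25% interest in Larkspur Energy Co.
Chain via Halcyon Industries Corp. → Silverbay Mining NL (R2): 100% × 47% × 19% = 8.93% of Larkspur Energy Co.
Chain via Fairlane Holdings Ltd → Summit Manufacturing Inc. (R2): 30% × 57% × 29% = 4.959% of Larkspur Energy Co.
Direct interest in Larkspur Energy Co: 25%.
Aggregating (R1): 8.93% + 4.959% + 25% = 38.889%.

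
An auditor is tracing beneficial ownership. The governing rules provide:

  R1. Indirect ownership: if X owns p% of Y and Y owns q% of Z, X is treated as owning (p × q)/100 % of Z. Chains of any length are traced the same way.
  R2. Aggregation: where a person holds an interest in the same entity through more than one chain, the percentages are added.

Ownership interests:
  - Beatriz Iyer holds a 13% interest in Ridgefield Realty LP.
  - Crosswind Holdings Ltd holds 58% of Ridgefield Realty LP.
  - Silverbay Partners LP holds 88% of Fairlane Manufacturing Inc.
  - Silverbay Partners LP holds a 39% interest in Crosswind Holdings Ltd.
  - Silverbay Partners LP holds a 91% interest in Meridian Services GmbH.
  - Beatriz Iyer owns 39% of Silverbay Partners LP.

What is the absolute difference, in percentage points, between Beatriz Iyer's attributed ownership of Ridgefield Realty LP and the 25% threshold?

3.1782

Chain via Silverbay Partners LP → Crosswind Holdings Ltd (R1): 39% × 39% × 58% = 8.8218% of Ridgefield Realty LP.
Direct interest in Ridgefield Realty LP: 13%.
Aggregating (R2): 8.8218% + 13% = 21.8218%.
21.8218% falls short of the 25% threshold by 3.1782 percentage points.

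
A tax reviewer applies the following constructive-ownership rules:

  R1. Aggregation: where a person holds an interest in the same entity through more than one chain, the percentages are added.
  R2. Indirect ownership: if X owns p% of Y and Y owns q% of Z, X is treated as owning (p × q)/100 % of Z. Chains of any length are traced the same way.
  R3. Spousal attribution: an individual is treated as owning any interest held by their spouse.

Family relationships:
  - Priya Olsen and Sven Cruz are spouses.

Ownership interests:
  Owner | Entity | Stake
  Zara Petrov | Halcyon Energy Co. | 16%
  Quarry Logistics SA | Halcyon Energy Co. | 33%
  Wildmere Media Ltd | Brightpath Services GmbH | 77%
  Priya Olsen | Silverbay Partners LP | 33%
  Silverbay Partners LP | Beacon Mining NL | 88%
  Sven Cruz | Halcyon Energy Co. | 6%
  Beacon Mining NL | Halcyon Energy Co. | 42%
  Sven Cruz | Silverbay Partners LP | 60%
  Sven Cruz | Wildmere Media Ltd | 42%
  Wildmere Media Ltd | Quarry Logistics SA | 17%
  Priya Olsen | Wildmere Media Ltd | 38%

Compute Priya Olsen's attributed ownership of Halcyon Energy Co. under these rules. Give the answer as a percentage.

44.8608%

By spousal attribution (R3), Priya Olsen is treated as also owning Sven Cruz's interest in Wildmere Media Ltd, giving 38% + 42% = 80%.
By spousal attribution (R3), Priya Olsen is treated as also owning Sven Cruz's interest in Silverbay Partners LP, giving 33% + 60% = 93%.
By spousal attribution (R3), Priya Olsen is treated as owning Sven Cruz's 6% interest in Halcyon Energy Co.
Chain via Wildmere Media Ltd → Quarry Logistics SA (R2): 80% × 17% × 33% = 4.488% of Halcyon Energy Co.
Chain via Silverbay Partners LP → Beacon Mining NL (R2): 93% × 88% × 42% = 34.3728% of Halcyon Energy Co.
Direct interest in Halcyon Energy Co: 6%.
Aggregating (R1): 4.488% + 34.3728% + 6% = 44.8608%.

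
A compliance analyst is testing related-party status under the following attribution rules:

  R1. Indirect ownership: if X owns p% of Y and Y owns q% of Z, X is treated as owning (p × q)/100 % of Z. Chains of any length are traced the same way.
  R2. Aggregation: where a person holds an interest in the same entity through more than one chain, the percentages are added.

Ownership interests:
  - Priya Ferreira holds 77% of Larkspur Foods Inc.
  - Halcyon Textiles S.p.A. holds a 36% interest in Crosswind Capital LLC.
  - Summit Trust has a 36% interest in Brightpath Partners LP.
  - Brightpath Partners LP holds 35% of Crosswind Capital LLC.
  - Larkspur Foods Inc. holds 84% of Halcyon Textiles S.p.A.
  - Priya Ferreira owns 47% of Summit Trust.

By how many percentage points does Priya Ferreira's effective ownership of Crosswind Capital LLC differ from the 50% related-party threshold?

20.7932

Chain via Summit Trust → Brightpath Partners LP (R1): 47% × 36% × 35% = 5.922% of Crosswind Capital LLC.
Chain via Larkspur Foods Inc. → Halcyon Textiles S.p.A. (R1): 77% × 84% × 36% = 23.2848% of Crosswind Capital LLC.
Aggregating (R2): 5.922% + 23.2848% = 29.2068%.
29.2068% falls short of the 50% threshold by 20.7932 percentage points.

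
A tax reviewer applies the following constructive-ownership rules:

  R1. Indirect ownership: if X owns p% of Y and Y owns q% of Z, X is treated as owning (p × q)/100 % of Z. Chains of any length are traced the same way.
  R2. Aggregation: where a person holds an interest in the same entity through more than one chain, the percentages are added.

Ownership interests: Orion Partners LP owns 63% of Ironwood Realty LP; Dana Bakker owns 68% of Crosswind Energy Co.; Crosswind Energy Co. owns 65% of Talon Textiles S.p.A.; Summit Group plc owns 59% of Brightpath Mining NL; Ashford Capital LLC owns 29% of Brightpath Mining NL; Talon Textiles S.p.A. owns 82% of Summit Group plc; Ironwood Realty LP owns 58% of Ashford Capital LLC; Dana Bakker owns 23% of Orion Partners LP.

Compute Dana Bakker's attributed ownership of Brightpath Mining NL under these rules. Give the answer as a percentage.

23.821178%

Chain via Orion Partners LP → Ironwood Realty LP → Ashford Capital LLC (R1): 23% × 63% × 58% × 29% = 2.437218% of Brightpath Mining NL.
Chain via Crosswind Energy Co. → Talon Textiles S.p.A. → Summit Group plc (R1): 68% × 65% × 82% × 59% = 21.38396% of Brightpath Mining NL.
Aggregating (R2): 2.437218% + 21.38396% = 23.821178%.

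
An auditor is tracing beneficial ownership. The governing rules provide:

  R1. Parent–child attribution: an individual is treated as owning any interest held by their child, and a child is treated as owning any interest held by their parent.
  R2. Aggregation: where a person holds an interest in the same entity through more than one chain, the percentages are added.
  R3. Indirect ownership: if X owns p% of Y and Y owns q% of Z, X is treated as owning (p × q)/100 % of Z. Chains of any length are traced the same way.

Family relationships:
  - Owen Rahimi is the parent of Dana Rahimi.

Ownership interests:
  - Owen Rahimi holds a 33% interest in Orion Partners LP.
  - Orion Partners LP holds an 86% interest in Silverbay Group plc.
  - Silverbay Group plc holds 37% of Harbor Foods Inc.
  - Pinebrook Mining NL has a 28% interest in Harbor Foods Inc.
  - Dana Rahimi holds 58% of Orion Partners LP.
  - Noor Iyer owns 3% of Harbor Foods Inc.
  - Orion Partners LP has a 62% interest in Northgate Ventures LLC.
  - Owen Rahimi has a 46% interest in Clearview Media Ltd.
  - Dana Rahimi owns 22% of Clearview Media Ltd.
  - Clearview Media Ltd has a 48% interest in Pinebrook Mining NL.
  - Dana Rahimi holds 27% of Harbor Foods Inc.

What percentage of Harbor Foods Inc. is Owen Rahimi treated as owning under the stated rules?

65.0954%

By parent–child attribution (R1), Owen Rahimi is treated as also owning Dana Rahimi's interest in Orion Partners LP, giving 33% + 58% = 91%.
By parent–child attribution (R1), Owen Rahimi is treated as also owning Dana Rahimi's interest in Clearview Media Ltd, giving 46% + 22% = 68%.
By parent–child attribution (R1), Owen Rahimi is treated as owning Dana Rahimi's 27% interest in Harbor Foods Inc.
Chain via Orion Partners LP → Silverbay Group plc (R3): 91% × 86% × 37% = 28.9562% of Harbor Foods Inc.
Chain via Clearview Media Ltd → Pinebrook Mining NL (R3): 68% × 48% × 28% = 9.1392% of Harbor Foods Inc.
Direct interest in Harbor Foods Inc: 27%.
Aggregating (R2): 28.9562% + 9.1392% + 27% = 65.0954%.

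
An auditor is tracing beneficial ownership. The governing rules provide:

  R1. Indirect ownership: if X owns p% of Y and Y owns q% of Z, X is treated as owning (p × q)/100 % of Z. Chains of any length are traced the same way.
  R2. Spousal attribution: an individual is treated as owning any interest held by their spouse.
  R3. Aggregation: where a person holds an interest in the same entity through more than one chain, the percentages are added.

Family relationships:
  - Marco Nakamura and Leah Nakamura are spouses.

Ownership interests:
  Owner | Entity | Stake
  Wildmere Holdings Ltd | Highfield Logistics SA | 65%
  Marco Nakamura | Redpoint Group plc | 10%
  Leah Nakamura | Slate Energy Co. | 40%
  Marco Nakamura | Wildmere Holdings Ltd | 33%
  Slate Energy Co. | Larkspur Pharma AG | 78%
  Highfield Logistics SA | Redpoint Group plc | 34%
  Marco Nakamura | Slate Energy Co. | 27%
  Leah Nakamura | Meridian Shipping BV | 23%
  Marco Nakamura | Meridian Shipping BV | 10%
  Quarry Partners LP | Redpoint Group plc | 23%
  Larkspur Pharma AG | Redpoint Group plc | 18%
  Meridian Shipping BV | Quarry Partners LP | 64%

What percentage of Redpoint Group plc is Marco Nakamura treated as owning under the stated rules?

31.5574%

By spousal attribution (R2), Marco Nakamura is treated as also owning Leah Nakamura's interest in Meridian Shipping BV, giving 10% + 23% = 33%.
By spousal attribution (R2), Marco Nakamura is treated as also owning Leah Nakamura's interest in Slate Energy Co, giving 27% + 40% = 67%.
Chain via Meridian Shipping BV → Quarry Partners LP (R1): 33% × 64% × 23% = 4.8576% of Redpoint Group plc.
Chain via Wildmere Holdings Ltd → Highfield Logistics SA (R1): 33% × 65% × 34% = 7.293% of Redpoint Group plc.
Chain via Slate Energy Co. → Larkspur Pharma AG (R1): 67% × 78% × 18% = 9.4068% of Redpoint Group plc.
Direct interest in Redpoint Group plc: 10%.
Aggregating (R3): 4.8576% + 7.293% + 9.4068% + 10% = 31.5574%.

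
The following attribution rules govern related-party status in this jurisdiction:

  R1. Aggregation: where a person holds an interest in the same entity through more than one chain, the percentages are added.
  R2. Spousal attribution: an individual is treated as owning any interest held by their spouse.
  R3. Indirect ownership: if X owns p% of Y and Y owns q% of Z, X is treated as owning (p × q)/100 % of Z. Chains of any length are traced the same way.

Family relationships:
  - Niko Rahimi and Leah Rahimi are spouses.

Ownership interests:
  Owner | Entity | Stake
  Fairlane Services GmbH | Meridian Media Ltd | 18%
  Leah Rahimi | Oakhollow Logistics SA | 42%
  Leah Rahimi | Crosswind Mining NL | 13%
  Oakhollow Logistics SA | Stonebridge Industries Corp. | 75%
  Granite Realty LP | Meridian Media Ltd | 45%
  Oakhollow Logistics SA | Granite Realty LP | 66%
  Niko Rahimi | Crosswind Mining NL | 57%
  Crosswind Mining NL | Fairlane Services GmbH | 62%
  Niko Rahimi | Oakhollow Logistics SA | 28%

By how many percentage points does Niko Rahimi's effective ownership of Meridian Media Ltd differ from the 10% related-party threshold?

18.602

By spousal attribution (R2), Niko Rahimi is treated as also owning Leah Rahimi's interest in Oakhollow Logistics SA, giving 28% + 42% = 70%.
By spousal attribution (R2), Niko Rahimi is treated as also owning Leah Rahimi's interest in Crosswind Mining NL, giving 57% + 13% = 70%.
Chain via Oakhollow Logistics SA → Granite Realty LP (R3): 70% × 66% × 45% = 20.79% of Meridian Media Ltd.
Chain via Crosswind Mining NL → Fairlane Services GmbH (R3): 70% × 62% × 18% = 7.812% of Meridian Media Ltd.
Aggregating (R1): 20.79% + 7.812% = 28.602%.
28.602% exceeds the 10% threshold by 18.602 percentage points.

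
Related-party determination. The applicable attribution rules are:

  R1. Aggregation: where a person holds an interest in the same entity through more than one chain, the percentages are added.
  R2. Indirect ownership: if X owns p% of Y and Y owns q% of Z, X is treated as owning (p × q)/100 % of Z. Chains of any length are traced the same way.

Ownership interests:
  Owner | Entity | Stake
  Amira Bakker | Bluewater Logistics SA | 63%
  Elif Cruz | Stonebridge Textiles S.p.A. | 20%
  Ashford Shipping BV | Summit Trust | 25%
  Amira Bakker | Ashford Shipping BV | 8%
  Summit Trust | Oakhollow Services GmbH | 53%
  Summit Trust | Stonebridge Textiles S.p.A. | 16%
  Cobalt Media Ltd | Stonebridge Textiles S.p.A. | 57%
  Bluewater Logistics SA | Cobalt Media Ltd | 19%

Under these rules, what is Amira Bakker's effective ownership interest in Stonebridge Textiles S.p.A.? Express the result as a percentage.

Chain via Bluewater Logistics SA → Cobalt Media Ltd (R2): 63% × 19% × 57% = 6.8229% of Stonebridge Textiles S.p.A.
Chain via Ashford Shipping BV → Summit Trust (R2): 8% × 25% × 16% = 0.32% of Stonebridge Textiles S.p.A.
Aggregating (R1): 6.8229% + 0.32% = 7.1429%.

7.1429%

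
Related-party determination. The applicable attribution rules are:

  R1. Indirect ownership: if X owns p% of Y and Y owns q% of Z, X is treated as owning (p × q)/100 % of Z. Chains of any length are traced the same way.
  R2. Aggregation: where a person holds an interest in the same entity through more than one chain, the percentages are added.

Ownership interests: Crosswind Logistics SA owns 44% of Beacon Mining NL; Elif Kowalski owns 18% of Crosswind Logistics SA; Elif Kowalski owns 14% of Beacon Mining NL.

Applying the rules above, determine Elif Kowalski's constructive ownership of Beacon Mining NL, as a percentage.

21.92%

Chain via Crosswind Logistics SA (R1): 18% × 44% = 7.92% of Beacon Mining NL.
Direct interest in Beacon Mining NL: 14%.
Aggregating (R2): 7.92% + 14% = 21.92%.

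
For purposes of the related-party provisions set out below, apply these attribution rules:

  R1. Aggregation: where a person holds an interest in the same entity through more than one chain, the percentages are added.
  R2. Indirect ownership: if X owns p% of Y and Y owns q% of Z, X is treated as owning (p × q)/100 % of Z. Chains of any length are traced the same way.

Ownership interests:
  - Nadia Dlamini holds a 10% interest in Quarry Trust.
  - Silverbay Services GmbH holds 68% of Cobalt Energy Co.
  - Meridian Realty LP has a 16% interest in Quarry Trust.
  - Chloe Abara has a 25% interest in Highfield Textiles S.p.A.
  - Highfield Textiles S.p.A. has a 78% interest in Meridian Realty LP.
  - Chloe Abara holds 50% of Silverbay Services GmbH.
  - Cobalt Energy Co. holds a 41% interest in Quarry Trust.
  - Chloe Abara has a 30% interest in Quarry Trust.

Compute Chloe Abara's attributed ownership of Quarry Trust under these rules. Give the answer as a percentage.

Chain via Silverbay Services GmbH → Cobalt Energy Co. (R2): 50% × 68% × 41% = 13.94% of Quarry Trust.
Chain via Highfield Textiles S.p.A. → Meridian Realty LP (R2): 25% × 78% × 16% = 3.12% of Quarry Trust.
Direct interest in Quarry Trust: 30%.
Aggregating (R1): 13.94% + 3.12% + 30% = 47.06%.

47.06%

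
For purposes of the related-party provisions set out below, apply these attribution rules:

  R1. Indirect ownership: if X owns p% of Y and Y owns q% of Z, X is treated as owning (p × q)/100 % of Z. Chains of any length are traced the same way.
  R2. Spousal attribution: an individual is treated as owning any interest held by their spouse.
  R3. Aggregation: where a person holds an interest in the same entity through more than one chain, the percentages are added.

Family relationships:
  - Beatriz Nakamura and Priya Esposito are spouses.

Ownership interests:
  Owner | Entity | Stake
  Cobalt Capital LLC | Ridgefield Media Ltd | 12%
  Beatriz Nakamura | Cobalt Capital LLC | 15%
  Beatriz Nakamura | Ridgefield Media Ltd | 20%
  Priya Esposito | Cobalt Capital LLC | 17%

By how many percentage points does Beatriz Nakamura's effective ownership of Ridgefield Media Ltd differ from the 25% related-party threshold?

By spousal attribution (R2), Beatriz Nakamura is treated as also owning Priya Esposito's interest in Cobalt Capital LLC, giving 15% + 17% = 32%.
Chain via Cobalt Capital LLC (R1): 32% × 12% = 3.84% of Ridgefield Media Ltd.
Direct interest in Ridgefield Media Ltd: 20%.
Aggregating (R3): 3.84% + 20% = 23.84%.
23.84% falls short of the 25% threshold by 1.16 percentage points.

1.16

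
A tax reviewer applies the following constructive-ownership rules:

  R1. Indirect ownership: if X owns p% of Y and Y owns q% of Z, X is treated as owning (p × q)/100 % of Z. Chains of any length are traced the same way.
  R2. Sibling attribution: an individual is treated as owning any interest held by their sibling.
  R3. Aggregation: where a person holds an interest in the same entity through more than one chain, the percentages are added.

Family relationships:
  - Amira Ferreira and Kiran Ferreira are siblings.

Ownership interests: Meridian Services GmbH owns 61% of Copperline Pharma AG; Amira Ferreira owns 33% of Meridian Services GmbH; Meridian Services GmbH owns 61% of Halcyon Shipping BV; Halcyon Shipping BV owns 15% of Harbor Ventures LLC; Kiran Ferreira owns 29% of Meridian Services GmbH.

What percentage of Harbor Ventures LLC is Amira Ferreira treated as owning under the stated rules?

By sibling attribution (R2), Amira Ferreira is treated as also owning Kiran Ferreira's interest in Meridian Services GmbH, giving 33% + 29% = 62%.
Chain via Meridian Services GmbH → Halcyon Shipping BV (R1): 62% × 61% × 15% = 5.673% of Harbor Ventures LLC.

5.673%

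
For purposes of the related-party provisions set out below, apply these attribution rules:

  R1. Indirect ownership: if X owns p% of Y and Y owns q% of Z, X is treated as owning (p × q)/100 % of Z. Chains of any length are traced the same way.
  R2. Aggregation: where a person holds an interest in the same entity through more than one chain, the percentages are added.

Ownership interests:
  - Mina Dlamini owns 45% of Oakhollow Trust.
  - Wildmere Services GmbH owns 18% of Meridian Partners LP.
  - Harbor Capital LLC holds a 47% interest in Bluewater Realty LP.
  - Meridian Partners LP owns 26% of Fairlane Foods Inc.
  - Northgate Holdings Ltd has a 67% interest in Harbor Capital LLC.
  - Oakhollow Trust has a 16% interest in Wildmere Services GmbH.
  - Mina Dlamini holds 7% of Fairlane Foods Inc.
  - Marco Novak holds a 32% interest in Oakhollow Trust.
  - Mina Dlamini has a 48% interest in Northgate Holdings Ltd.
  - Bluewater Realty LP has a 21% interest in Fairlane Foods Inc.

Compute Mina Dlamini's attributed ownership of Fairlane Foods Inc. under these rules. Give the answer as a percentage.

10.511152%

Chain via Northgate Holdings Ltd → Harbor Capital LLC → Bluewater Realty LP (R1): 48% × 67% × 47% × 21% = 3.174192% of Fairlane Foods Inc.
Chain via Oakhollow Trust → Wildmere Services GmbH → Meridian Partners LP (R1): 45% × 16% × 18% × 26% = 0.33696% of Fairlane Foods Inc.
Direct interest in Fairlane Foods Inc: 7%.
Aggregating (R2): 3.174192% + 0.33696% + 7% = 10.511152%.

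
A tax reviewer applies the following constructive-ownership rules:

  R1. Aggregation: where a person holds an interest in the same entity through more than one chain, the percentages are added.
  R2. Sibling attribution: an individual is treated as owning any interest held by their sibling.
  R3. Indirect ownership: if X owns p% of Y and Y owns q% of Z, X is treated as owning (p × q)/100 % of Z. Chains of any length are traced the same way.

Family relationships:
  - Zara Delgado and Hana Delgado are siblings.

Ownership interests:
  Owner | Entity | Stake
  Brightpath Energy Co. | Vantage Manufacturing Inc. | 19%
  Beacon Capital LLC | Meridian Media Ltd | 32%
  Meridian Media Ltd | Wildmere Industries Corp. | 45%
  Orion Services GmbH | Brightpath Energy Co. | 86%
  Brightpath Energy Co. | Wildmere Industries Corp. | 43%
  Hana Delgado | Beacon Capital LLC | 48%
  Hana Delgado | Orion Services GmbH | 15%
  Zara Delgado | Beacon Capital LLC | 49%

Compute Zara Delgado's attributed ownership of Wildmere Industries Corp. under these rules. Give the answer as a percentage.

By sibling attribution (R2), Zara Delgado is treated as also owning Hana Delgado's interest in Beacon Capital LLC, giving 49% + 48% = 97%.
By sibling attribution (R2), Zara Delgado is treated as owning Hana Delgado's 15% interest in Orion Services GmbH.
Chain via Beacon Capital LLC → Meridian Media Ltd (R3): 97% × 32% × 45% = 13.968% of Wildmere Industries Corp.
Chain via Orion Services GmbH → Brightpath Energy Co. (R3): 15% × 86% × 43% = 5.547% of Wildmere Industries Corp.
Aggregating (R1): 13.968% + 5.547% = 19.515%.

19.515%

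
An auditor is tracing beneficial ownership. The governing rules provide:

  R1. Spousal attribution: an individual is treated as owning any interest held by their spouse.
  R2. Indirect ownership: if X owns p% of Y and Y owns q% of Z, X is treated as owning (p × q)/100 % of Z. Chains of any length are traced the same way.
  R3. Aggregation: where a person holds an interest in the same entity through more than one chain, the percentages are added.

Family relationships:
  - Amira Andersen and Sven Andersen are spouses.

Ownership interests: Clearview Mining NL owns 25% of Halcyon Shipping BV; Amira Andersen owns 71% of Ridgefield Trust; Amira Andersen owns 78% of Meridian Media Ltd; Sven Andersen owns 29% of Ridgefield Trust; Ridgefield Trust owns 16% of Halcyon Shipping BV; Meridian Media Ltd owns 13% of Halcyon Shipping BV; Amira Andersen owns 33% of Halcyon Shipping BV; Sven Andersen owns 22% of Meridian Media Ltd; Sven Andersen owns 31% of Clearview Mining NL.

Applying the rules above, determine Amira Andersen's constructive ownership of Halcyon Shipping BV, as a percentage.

By spousal attribution (R1), Amira Andersen is treated as also owning Sven Andersen's interest in Meridian Media Ltd, giving 78% + 22% = 100%.
By spousal attribution (R1), Amira Andersen is treated as also owning Sven Andersen's interest in Ridgefield Trust, giving 71% + 29% = 100%.
By spousal attribution (R1), Amira Andersen is treated as owning Sven Andersen's 31% interest in Clearview Mining NL.
Chain via Meridian Media Ltd (R2): 100% × 13% = 13% of Halcyon Shipping BV.
Chain via Ridgefield Trust (R2): 100% × 16% = 16% of Halcyon Shipping BV.
Direct interest in Halcyon Shipping BV: 33%.
Chain via Clearview Mining NL (R2): 31% × 25% = 7.75% of Halcyon Shipping BV.
Aggregating (R3): 13% + 16% + 33% + 7.75% = 69.75%.

69.75%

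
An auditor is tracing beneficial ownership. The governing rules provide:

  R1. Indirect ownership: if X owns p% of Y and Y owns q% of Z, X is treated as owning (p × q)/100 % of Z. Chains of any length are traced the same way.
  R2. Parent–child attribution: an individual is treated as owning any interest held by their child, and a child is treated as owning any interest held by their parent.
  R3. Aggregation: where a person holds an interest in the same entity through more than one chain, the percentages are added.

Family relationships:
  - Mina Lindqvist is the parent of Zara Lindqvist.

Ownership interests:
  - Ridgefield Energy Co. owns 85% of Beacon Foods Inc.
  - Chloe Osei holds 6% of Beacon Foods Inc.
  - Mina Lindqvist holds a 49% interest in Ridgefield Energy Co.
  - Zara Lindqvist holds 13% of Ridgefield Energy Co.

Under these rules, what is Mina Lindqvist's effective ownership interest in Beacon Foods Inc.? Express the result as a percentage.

By parent–child attribution (R2), Mina Lindqvist is treated as also owning Zara Lindqvist's interest in Ridgefield Energy Co, giving 49% + 13% = 62%.
Chain via Ridgefield Energy Co. (R1): 62% × 85% = 52.7% of Beacon Foods Inc.

52.7%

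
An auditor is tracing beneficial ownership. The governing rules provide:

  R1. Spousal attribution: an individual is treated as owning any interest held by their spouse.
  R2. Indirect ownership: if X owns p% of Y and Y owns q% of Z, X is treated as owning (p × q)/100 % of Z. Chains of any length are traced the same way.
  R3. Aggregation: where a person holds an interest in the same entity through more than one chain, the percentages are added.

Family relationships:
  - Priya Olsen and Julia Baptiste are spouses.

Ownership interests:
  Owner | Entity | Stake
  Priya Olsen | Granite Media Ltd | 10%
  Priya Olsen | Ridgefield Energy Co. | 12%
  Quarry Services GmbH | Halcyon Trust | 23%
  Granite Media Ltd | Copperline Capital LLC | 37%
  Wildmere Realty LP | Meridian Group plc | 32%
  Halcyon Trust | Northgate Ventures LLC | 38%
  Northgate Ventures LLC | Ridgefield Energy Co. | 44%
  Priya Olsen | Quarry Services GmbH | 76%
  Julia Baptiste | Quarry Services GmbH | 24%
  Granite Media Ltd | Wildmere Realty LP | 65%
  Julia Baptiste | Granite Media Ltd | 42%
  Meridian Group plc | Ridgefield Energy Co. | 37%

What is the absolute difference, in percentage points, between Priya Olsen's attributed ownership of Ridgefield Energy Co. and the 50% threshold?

By spousal attribution (R1), Priya Olsen is treated as also owning Julia Baptiste's interest in Granite Media Ltd, giving 10% + 42% = 52%.
By spousal attribution (R1), Priya Olsen is treated as also owning Julia Baptiste's interest in Quarry Services GmbH, giving 76% + 24% = 100%.
Chain via Granite Media Ltd → Wildmere Realty LP → Meridian Group plc (R2): 52% × 65% × 32% × 37% = 4.00192% of Ridgefield Energy Co.
Chain via Quarry Services GmbH → Halcyon Trust → Northgate Ventures LLC (R2): 100% × 23% × 38% × 44% = 3.8456% of Ridgefield Energy Co.
Direct interest in Ridgefield Energy Co: 12%.
Aggregating (R3): 4.00192% + 3.8456% + 12% = 19.84752%.
19.84752% falls short of the 50% threshold by 30.15248 percentage points.

30.15248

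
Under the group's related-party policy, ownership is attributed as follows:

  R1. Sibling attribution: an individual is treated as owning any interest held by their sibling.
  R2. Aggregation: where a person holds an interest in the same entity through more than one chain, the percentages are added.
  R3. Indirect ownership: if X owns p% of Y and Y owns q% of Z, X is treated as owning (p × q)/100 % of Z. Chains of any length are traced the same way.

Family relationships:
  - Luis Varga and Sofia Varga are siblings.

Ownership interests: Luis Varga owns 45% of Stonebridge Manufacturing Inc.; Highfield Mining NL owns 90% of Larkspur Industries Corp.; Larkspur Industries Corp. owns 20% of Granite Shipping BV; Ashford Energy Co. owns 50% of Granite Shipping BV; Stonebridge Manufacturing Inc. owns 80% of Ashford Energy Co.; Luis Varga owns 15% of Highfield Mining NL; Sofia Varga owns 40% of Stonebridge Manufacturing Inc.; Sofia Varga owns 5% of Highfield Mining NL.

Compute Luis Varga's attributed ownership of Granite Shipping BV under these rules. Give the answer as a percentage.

37.6%

By sibling attribution (R1), Luis Varga is treated as also owning Sofia Varga's interest in Highfield Mining NL, giving 15% + 5% = 20%.
By sibling attribution (R1), Luis Varga is treated as also owning Sofia Varga's interest in Stonebridge Manufacturing Inc, giving 45% + 40% = 85%.
Chain via Highfield Mining NL → Larkspur Industries Corp. (R3): 20% × 90% × 20% = 3.6% of Granite Shipping BV.
Chain via Stonebridge Manufacturing Inc. → Ashford Energy Co. (R3): 85% × 80% × 50% = 34% of Granite Shipping BV.
Aggregating (R2): 3.6% + 34% = 37.6%.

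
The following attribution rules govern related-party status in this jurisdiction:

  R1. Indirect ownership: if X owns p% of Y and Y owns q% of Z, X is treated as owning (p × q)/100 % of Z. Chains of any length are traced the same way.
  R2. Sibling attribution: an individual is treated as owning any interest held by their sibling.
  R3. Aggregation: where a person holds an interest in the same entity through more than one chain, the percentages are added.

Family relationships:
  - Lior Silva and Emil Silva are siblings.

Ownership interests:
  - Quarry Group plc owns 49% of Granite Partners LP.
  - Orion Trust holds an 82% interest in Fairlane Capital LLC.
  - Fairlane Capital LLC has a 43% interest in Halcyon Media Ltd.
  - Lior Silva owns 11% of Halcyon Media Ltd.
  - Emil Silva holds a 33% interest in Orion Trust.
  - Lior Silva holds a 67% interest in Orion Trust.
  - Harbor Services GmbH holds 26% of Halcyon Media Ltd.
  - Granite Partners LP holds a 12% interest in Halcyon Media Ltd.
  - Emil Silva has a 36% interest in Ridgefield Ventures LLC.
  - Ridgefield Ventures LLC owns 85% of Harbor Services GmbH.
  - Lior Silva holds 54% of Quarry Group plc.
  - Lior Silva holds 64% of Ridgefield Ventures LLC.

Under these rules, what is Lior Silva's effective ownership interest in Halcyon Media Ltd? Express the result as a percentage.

By sibling attribution (R2), Lior Silva is treated as also owning Emil Silva's interest in Ridgefield Ventures LLC, giving 64% + 36% = 100%.
By sibling attribution (R2), Lior Silva is treated as also owning Emil Silva's interest in Orion Trust, giving 67% + 33% = 100%.
Chain via Ridgefield Ventures LLC → Harbor Services GmbH (R1): 100% × 85% × 26% = 22.1% of Halcyon Media Ltd.
Chain via Orion Trust → Fairlane Capital LLC (R1): 100% × 82% × 43% = 35.26% of Halcyon Media Ltd.
Chain via Quarry Group plc → Granite Partners LP (R1): 54% × 49% × 12% = 3.1752% of Halcyon Media Ltd.
Direct interest in Halcyon Media Ltd: 11%.
Aggregating (R3): 22.1% + 35.26% + 3.1752% + 11% = 71.5352%.

71.5352%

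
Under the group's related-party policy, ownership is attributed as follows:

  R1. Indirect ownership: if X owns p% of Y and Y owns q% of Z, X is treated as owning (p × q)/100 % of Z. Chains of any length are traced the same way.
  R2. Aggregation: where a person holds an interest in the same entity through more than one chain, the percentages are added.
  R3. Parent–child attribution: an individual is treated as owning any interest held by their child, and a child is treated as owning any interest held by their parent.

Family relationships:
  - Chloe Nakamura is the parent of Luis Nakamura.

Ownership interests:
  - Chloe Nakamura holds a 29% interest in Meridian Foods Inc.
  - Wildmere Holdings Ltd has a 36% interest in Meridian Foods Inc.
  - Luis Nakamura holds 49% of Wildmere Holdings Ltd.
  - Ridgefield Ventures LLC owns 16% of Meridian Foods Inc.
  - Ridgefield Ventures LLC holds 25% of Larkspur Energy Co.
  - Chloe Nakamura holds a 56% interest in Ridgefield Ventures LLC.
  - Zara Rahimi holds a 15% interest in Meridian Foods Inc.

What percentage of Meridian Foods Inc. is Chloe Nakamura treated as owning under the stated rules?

By parent–child attribution (R3), Chloe Nakamura is treated as owning Luis Nakamura's 49% interest in Wildmere Holdings Ltd.
Chain via Ridgefield Ventures LLC (R1): 56% × 16% = 8.96% of Meridian Foods Inc.
Direct interest in Meridian Foods Inc: 29%.
Chain via Wildmere Holdings Ltd (R1): 49% × 36% = 17.64% of Meridian Foods Inc.
Aggregating (R2): 8.96% + 29% + 17.64% = 55.6%.

55.6%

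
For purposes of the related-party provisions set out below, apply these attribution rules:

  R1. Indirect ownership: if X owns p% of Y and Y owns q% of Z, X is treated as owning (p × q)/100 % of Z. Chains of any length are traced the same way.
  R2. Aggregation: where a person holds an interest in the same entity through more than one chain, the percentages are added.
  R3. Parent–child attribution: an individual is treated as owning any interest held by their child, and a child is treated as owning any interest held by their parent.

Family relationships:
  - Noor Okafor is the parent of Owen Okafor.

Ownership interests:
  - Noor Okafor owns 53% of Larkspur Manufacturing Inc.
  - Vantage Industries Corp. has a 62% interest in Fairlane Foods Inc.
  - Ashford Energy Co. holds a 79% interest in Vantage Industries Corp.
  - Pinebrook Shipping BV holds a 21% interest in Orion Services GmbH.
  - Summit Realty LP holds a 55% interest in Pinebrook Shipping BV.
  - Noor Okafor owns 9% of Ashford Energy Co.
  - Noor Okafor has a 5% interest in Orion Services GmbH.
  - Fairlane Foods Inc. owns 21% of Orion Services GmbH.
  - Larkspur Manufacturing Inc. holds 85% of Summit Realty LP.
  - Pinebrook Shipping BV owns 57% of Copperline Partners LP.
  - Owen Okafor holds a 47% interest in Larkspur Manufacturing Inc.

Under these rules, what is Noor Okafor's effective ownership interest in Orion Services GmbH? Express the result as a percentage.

By parent–child attribution (R3), Noor Okafor is treated as also owning Owen Okafor's interest in Larkspur Manufacturing Inc, giving 53% + 47% = 100%.
Chain via Ashford Energy Co. → Vantage Industries Corp. → Fairlane Foods Inc. (R1): 9% × 79% × 62% × 21% = 0.925722% of Orion Services GmbH.
Chain via Larkspur Manufacturing Inc. → Summit Realty LP → Pinebrook Shipping BV (R1): 100% × 85% × 55% × 21% = 9.8175% of Orion Services GmbH.
Direct interest in Orion Services GmbH: 5%.
Aggregating (R2): 0.925722% + 9.8175% + 5% = 15.743222%.

15.743222%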